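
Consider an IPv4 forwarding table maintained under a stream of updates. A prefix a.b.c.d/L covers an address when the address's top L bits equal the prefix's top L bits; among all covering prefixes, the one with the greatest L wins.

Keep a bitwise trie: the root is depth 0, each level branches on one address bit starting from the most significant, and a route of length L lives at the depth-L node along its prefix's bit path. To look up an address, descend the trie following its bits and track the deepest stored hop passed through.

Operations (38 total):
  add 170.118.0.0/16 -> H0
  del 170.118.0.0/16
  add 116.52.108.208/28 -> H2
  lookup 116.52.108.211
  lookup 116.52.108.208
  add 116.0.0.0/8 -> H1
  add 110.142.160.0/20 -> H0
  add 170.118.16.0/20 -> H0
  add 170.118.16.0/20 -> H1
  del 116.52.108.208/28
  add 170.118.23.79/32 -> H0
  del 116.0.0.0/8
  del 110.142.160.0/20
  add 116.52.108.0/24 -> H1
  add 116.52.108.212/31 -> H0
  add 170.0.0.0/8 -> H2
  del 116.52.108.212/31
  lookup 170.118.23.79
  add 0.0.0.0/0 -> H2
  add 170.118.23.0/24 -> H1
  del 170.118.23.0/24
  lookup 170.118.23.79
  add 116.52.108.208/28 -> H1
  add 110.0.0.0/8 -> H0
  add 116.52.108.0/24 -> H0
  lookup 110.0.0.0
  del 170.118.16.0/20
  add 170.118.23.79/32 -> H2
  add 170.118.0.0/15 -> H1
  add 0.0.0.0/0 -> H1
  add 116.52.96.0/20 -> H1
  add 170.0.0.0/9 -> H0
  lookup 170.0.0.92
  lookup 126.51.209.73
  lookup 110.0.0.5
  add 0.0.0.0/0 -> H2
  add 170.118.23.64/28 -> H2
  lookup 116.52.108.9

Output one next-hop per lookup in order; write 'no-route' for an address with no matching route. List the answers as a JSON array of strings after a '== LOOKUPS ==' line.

Apply in order:
  + 170.118.0.0/16 (H0) depth=16
  del 170.118.0.0/16 (clear depth 16)
  + 116.52.108.208/28 (H2) depth=28
  ? 116.52.108.211  path d0:-→d1:-→d2:-→d3:-→d4:-→d5:-→d6:-→d7:-→d8:-→d9:-→d10:-→d11:-→d12:-→d13:-→d14:-→d15:-→d16:-→d17:-→d18:-→d19:-→d20:-→d21:-→d22:-→d23:-→d24:-→d25:-→d26:-→d27:-→d28:H2  best=H2
  ? 116.52.108.208  path d0:-→d1:-→d2:-→d3:-→d4:-→d5:-→d6:-→d7:-→d8:-→d9:-→d10:-→d11:-→d12:-→d13:-→d14:-→d15:-→d16:-→d17:-→d18:-→d19:-→d20:-→d21:-→d22:-→d23:-→d24:-→d25:-→d26:-→d27:-→d28:H2  best=H2
  + 116.0.0.0/8 (H1) depth=8
  + 110.142.160.0/20 (H0) depth=20
  + 170.118.16.0/20 (H0) depth=20
  + 170.118.16.0/20 (H1) depth=20
  del 116.52.108.208/28 (clear depth 28)
  + 170.118.23.79/32 (H0) depth=32
  del 116.0.0.0/8 (clear depth 8)
  del 110.142.160.0/20 (clear depth 20)
  + 116.52.108.0/24 (H1) depth=24
  + 116.52.108.212/31 (H0) depth=31
  + 170.0.0.0/8 (H2) depth=8
  del 116.52.108.212/31 (clear depth 31)
  ? 170.118.23.79  path d0:-→d1:-→d2:-→d3:-→d4:-→d5:-→d6:-→d7:-→d8:H2→d9:-→d10:-→d11:-→d12:-→d13:-→d14:-→d15:-→d16:-→d17:-→d18:-→d19:-→d20:H1→d21:-→d22:-→d23:-→d24:-→d25:-→d26:-→d27:-→d28:-→d29:-→d30:-→d31:-→d32:H0  best=H0
  + 0.0.0.0/0 (H2) depth=0
  + 170.118.23.0/24 (H1) depth=24
  del 170.118.23.0/24 (clear depth 24)
  ? 170.118.23.79  path d0:H2→d1:-→d2:-→d3:-→d4:-→d5:-→d6:-→d7:-→d8:H2→d9:-→d10:-→d11:-→d12:-→d13:-→d14:-→d15:-→d16:-→d17:-→d18:-→d19:-→d20:H1→d21:-→d22:-→d23:-→d24:-→d25:-→d26:-→d27:-→d28:-→d29:-→d30:-→d31:-→d32:H0  best=H0
  + 116.52.108.208/28 (H1) depth=28
  + 110.0.0.0/8 (H0) depth=8
  + 116.52.108.0/24 (H0) depth=24
  ? 110.0.0.0  path d0:H2→d1:-→d2:-→d3:-→d4:-→d5:-→d6:-→d7:-→d8:H0  best=H0
  del 170.118.16.0/20 (clear depth 20)
  + 170.118.23.79/32 (H2) depth=32
  + 170.118.0.0/15 (H1) depth=15
  + 0.0.0.0/0 (H1) depth=0
  + 116.52.96.0/20 (H1) depth=20
  + 170.0.0.0/9 (H0) depth=9
  ? 170.0.0.92  path d0:H1→d1:-→d2:-→d3:-→d4:-→d5:-→d6:-→d7:-→d8:H2→d9:H0  best=H0
  ? 126.51.209.73  path d0:H1→d1:-→d2:-→d3:-→d4:-  best=H1
  ? 110.0.0.5  path d0:H1→d1:-→d2:-→d3:-→d4:-→d5:-→d6:-→d7:-→d8:H0  best=H0
  + 0.0.0.0/0 (H2) depth=0
  + 170.118.23.64/28 (H2) depth=28
  ? 116.52.108.9  path d0:H2→d1:-→d2:-→d3:-→d4:-→d5:-→d6:-→d7:-→d8:-→d9:-→d10:-→d11:-→d12:-→d13:-→d14:-→d15:-→d16:-→d17:-→d18:-→d19:-→d20:H1→d21:-→d22:-→d23:-→d24:H0  best=H0

== LOOKUPS ==
["H2","H2","H0","H0","H0","H0","H1","H0","H0"]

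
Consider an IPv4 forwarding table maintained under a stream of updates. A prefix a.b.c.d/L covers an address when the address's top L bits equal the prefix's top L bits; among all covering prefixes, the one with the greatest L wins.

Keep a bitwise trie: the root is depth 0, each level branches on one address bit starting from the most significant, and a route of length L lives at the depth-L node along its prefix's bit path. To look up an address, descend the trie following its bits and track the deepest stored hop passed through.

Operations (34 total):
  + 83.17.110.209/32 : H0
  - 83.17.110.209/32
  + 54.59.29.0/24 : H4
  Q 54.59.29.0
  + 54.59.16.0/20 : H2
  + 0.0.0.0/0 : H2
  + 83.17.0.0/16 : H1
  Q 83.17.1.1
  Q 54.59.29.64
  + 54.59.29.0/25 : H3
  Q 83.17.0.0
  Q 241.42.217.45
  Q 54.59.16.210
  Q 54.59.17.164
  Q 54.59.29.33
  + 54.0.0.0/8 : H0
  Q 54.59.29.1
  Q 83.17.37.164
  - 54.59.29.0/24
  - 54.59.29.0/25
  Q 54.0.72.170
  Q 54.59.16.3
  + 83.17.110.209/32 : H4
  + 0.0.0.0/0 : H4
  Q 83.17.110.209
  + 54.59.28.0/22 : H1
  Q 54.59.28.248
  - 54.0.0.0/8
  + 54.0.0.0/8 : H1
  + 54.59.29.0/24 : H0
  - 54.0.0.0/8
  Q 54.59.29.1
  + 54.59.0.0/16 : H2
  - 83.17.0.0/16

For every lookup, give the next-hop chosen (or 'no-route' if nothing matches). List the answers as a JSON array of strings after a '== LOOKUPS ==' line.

Apply in order:
  add 83.17.110.209/32 -> H0 at depth 32
  - 83.17.110.209/32 clear@32
  add 54.59.29.0/24 -> H4 at depth 24
  lookup 54.59.29.0: bits 001101100011101100011101 walk d0:-→d1:-→d2:-→d3:-→d4:-→d5:-→d6:-→d7:-→d8:-→d9:-→d10:-→d11:-→d12:-→d13:-→d14:-→d15:-→d16:-→d17:-→d18:-→d19:-→d20:-→d21:-→d22:-→d23:-→d24:H4 -> H4
  add 54.59.16.0/20 -> H2 at depth 20
  add 0.0.0.0/0 -> H2 at depth 0
  add 83.17.0.0/16 -> H1 at depth 16
  lookup 83.17.1.1: bits 01010011000100010 walk d0:H2→d1:-→d2:-→d3:-→d4:-→d5:-→d6:-→d7:-→d8:-→d9:-→d10:-→d11:-→d12:-→d13:-→d14:-→d15:-→d16:H1→d17:- -> H1
  lookup 54.59.29.64: bits 001101100011101100011101 walk d0:H2→d1:-→d2:-→d3:-→d4:-→d5:-→d6:-→d7:-→d8:-→d9:-→d10:-→d11:-→d12:-→d13:-→d14:-→d15:-→d16:-→d17:-→d18:-→d19:-→d20:H2→d21:-→d22:-→d23:-→d24:H4 -> H4
  add 54.59.29.0/25 -> H3 at depth 25
  lookup 83.17.0.0: bits 01010011000100010 walk d0:H2→d1:-→d2:-→d3:-→d4:-→d5:-→d6:-→d7:-→d8:-→d9:-→d10:-→d11:-→d12:-→d13:-→d14:-→d15:-→d16:H1→d17:- -> H1
  lookup 241.42.217.45: bits ε walk d0:H2 -> H2
  lookup 54.59.16.210: bits 00110110001110110001 walk d0:H2→d1:-→d2:-→d3:-→d4:-→d5:-→d6:-→d7:-→d8:-→d9:-→d10:-→d11:-→d12:-→d13:-→d14:-→d15:-→d16:-→d17:-→d18:-→d19:-→d20:H2 -> H2
  lookup 54.59.17.164: bits 00110110001110110001 walk d0:H2→d1:-→d2:-→d3:-→d4:-→d5:-→d6:-→d7:-→d8:-→d9:-→d10:-→d11:-→d12:-→d13:-→d14:-→d15:-→d16:-→d17:-→d18:-→d19:-→d20:H2 -> H2
  lookup 54.59.29.33: bits 0011011000111011000111010 walk d0:H2→d1:-→d2:-→d3:-→d4:-→d5:-→d6:-→d7:-→d8:-→d9:-→d10:-→d11:-→d12:-→d13:-→d14:-→d15:-→d16:-→d17:-→d18:-→d19:-→d20:H2→d21:-→d22:-→d23:-→d24:H4→d25:H3 -> H3
  add 54.0.0.0/8 -> H0 at depth 8
  lookup 54.59.29.1: bits 0011011000111011000111010 walk d0:H2→d1:-→d2:-→d3:-→d4:-→d5:-→d6:-→d7:-→d8:H0→d9:-→d10:-→d11:-→d12:-→d13:-→d14:-→d15:-→d16:-→d17:-→d18:-→d19:-→d20:H2→d21:-→d22:-→d23:-→d24:H4→d25:H3 -> H3
  lookup 83.17.37.164: bits 01010011000100010 walk d0:H2→d1:-→d2:-→d3:-→d4:-→d5:-→d6:-→d7:-→d8:-→d9:-→d10:-→d11:-→d12:-→d13:-→d14:-→d15:-→d16:H1→d17:- -> H1
  - 54.59.29.0/24 clear@24
  - 54.59.29.0/25 clear@25
  lookup 54.0.72.170: bits 0011011000 walk d0:H2→d1:-→d2:-→d3:-→d4:-→d5:-→d6:-→d7:-→d8:H0→d9:-→d10:- -> H0
  lookup 54.59.16.3: bits 00110110001110110001 walk d0:H2→d1:-→d2:-→d3:-→d4:-→d5:-→d6:-→d7:-→d8:H0→d9:-→d10:-→d11:-→d12:-→d13:-→d14:-→d15:-→d16:-→d17:-→d18:-→d19:-→d20:H2 -> H2
  add 83.17.110.209/32 -> H4 at depth 32
  add 0.0.0.0/0 -> H4 at depth 0
  lookup 83.17.110.209: bits 01010011000100010110111011010001 walk d0:H4→d1:-→d2:-→d3:-→d4:-→d5:-→d6:-→d7:-→d8:-→d9:-→d10:-→d11:-→d12:-→d13:-→d14:-→d15:-→d16:H1→d17:-→d18:-→d19:-→d20:-→d21:-→d22:-→d23:-→d24:-→d25:-→d26:-→d27:-→d28:-→d29:-→d30:-→d31:-→d32:H4 -> H4
  add 54.59.28.0/22 -> H1 at depth 22
  lookup 54.59.28.248: bits 00110110001110110001110 walk d0:H4→d1:-→d2:-→d3:-→d4:-→d5:-→d6:-→d7:-→d8:H0→d9:-→d10:-→d11:-→d12:-→d13:-→d14:-→d15:-→d16:-→d17:-→d18:-→d19:-→d20:H2→d21:-→d22:H1→d23:- -> H1
  - 54.0.0.0/8 clear@8
  add 54.0.0.0/8 -> H1 at depth 8
  add 54.59.29.0/24 -> H0 at depth 24
  - 54.0.0.0/8 clear@8
  lookup 54.59.29.1: bits 0011011000111011000111010 walk d0:H4→d1:-→d2:-→d3:-→d4:-→d5:-→d6:-→d7:-→d8:-→d9:-→d10:-→d11:-→d12:-→d13:-→d14:-→d15:-→d16:-→d17:-→d18:-→d19:-→d20:H2→d21:-→d22:H1→d23:-→d24:H0→d25:- -> H0
  add 54.59.0.0/16 -> H2 at depth 16
  - 83.17.0.0/16 clear@16

== LOOKUPS ==
["H4","H1","H4","H1","H2","H2","H2","H3","H3","H1","H0","H2","H4","H1","H0"]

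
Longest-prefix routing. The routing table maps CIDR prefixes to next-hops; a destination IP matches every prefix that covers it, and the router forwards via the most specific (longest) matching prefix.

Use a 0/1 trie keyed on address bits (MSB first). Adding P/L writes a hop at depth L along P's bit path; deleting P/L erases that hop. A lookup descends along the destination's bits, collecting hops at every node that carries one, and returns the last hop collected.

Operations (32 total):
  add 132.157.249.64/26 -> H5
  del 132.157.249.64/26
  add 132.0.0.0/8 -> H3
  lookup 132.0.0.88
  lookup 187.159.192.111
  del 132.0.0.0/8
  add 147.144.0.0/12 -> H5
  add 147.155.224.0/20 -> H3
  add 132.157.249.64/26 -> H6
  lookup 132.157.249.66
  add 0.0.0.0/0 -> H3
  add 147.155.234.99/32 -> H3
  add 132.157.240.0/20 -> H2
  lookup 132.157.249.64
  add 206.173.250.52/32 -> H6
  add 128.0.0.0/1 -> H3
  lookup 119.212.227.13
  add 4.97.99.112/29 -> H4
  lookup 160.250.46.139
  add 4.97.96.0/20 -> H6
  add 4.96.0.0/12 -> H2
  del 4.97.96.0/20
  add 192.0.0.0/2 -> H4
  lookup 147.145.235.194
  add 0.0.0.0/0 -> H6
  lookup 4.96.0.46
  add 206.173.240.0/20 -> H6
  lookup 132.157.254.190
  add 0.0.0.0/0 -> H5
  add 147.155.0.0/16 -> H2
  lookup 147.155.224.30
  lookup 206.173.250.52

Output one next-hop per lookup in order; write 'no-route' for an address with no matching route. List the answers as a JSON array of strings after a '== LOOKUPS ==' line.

Trace:
  + 132.157.249.64/26 (H5) depth=26
  del 132.157.249.64/26 (clear depth 26)
  + 132.0.0.0/8 (H3) depth=8
  Q 132.0.0.88: descend 10000100 ; hops seen [H3] ; pick H3
  Q 187.159.192.111: descend 10 ; hops seen [∅] ; pick no-route
  del 132.0.0.0/8 (clear depth 8)
  + 147.144.0.0/12 (H5) depth=12
  + 147.155.224.0/20 (H3) depth=20
  + 132.157.249.64/26 (H6) depth=26
  Q 132.157.249.66: descend 10000100100111011111100101 ; hops seen [H6] ; pick H6
  + 0.0.0.0/0 (H3) depth=0
  + 147.155.234.99/32 (H3) depth=32
  + 132.157.240.0/20 (H2) depth=20
  Q 132.157.249.64: descend 10000100100111011111100101 ; hops seen [H3,H2,H6] ; pick H6
  + 206.173.250.52/32 (H6) depth=32
  + 128.0.0.0/1 (H3) depth=1
  Q 119.212.227.13: descend ε ; hops seen [H3] ; pick H3
  + 4.97.99.112/29 (H4) depth=29
  Q 160.250.46.139: descend 10 ; hops seen [H3,H3] ; pick H3
  + 4.97.96.0/20 (H6) depth=20
  + 4.96.0.0/12 (H2) depth=12
  del 4.97.96.0/20 (clear depth 20)
  + 192.0.0.0/2 (H4) depth=2
  Q 147.145.235.194: descend 100100111001 ; hops seen [H3,H3,H5] ; pick H5
  + 0.0.0.0/0 (H6) depth=0
  Q 4.96.0.46: descend 000001000110000 ; hops seen [H6,H2] ; pick H2
  + 206.173.240.0/20 (H6) depth=20
  Q 132.157.254.190: descend 100001001001110111111 ; hops seen [H6,H3,H2] ; pick H2
  + 0.0.0.0/0 (H5) depth=0
  + 147.155.0.0/16 (H2) depth=16
  Q 147.155.224.30: descend 10010011100110111110 ; hops seen [H5,H3,H5,H2,H3] ; pick H3
  Q 206.173.250.52: descend 11001110101011011111101000110100 ; hops seen [H5,H3,H4,H6,H6] ; pick H6

== LOOKUPS ==
["H3","no-route","H6","H6","H3","H3","H5","H2","H2","H3","H6"]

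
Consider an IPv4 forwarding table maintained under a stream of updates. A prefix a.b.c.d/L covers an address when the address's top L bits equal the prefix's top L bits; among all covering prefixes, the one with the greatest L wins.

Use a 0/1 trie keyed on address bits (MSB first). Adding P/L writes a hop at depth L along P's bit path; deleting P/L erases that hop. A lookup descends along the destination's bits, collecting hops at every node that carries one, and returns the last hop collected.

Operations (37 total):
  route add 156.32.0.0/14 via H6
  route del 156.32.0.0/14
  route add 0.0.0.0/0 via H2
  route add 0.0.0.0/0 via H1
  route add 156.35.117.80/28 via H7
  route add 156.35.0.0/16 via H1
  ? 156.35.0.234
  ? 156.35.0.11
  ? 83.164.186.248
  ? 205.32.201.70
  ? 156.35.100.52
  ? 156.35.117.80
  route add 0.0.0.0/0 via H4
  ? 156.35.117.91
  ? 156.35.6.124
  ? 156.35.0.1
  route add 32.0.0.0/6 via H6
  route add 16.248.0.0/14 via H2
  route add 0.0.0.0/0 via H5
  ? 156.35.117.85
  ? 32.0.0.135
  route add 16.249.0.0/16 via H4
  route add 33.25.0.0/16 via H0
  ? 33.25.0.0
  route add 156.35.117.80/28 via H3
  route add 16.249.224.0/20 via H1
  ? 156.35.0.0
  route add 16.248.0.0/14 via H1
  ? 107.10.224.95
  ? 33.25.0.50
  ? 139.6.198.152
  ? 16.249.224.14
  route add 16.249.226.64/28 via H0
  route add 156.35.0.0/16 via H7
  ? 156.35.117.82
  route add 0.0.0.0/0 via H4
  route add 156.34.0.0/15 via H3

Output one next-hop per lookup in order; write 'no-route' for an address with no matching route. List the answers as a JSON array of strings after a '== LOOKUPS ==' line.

Process each operation:
  + 156.32.0.0/14 (H6) depth=14
  - 156.32.0.0/14 clear@14
  + 0.0.0.0/0 (H2) depth=0
  + 0.0.0.0/0 (H1) depth=0
  + 156.35.117.80/28 (H7) depth=28
  + 156.35.0.0/16 (H1) depth=16
  ? 156.35.0.234  path d0:H1→d1:-→d2:-→d3:-→d4:-→d5:-→d6:-→d7:-→d8:-→d9:-→d10:-→d11:-→d12:-→d13:-→d14:-→d15:-→d16:H1→d17:-  best=H1
  ? 156.35.0.11  path d0:H1→d1:-→d2:-→d3:-→d4:-→d5:-→d6:-→d7:-→d8:-→d9:-→d10:-→d11:-→d12:-→d13:-→d14:-→d15:-→d16:H1→d17:-  best=H1
  ? 83.164.186.248  path d0:H1  best=H1
  ? 205.32.201.70  path d0:H1→d1:-  best=H1
  ? 156.35.100.52  path d0:H1→d1:-→d2:-→d3:-→d4:-→d5:-→d6:-→d7:-→d8:-→d9:-→d10:-→d11:-→d12:-→d13:-→d14:-→d15:-→d16:H1→d17:-→d18:-→d19:-  best=H1
  ? 156.35.117.80  path d0:H1→d1:-→d2:-→d3:-→d4:-→d5:-→d6:-→d7:-→d8:-→d9:-→d10:-→d11:-→d12:-→d13:-→d14:-→d15:-→d16:H1→d17:-→d18:-→d19:-→d20:-→d21:-→d22:-→d23:-→d24:-→d25:-→d26:-→d27:-→d28:H7  best=H7
  + 0.0.0.0/0 (H4) depth=0
  ? 156.35.117.91  path d0:H4→d1:-→d2:-→d3:-→d4:-→d5:-→d6:-→d7:-→d8:-→d9:-→d10:-→d11:-→d12:-→d13:-→d14:-→d15:-→d16:H1→d17:-→d18:-→d19:-→d20:-→d21:-→d22:-→d23:-→d24:-→d25:-→d26:-→d27:-→d28:H7  best=H7
  ? 156.35.6.124  path d0:H4→d1:-→d2:-→d3:-→d4:-→d5:-→d6:-→d7:-→d8:-→d9:-→d10:-→d11:-→d12:-→d13:-→d14:-→d15:-→d16:H1→d17:-  best=H1
  ? 156.35.0.1  path d0:H4→d1:-→d2:-→d3:-→d4:-→d5:-→d6:-→d7:-→d8:-→d9:-→d10:-→d11:-→d12:-→d13:-→d14:-→d15:-→d16:H1→d17:-  best=H1
  + 32.0.0.0/6 (H6) depth=6
  + 16.248.0.0/14 (H2) depth=14
  + 0.0.0.0/0 (H5) depth=0
  ? 156.35.117.85  path d0:H5→d1:-→d2:-→d3:-→d4:-→d5:-→d6:-→d7:-→d8:-→d9:-→d10:-→d11:-→d12:-→d13:-→d14:-→d15:-→d16:H1→d17:-→d18:-→d19:-→d20:-→d21:-→d22:-→d23:-→d24:-→d25:-→d26:-→d27:-→d28:H7  best=H7
  ? 32.0.0.135  path d0:H5→d1:-→d2:-→d3:-→d4:-→d5:-→d6:H6  best=H6
  + 16.249.0.0/16 (H4) depth=16
  + 33.25.0.0/16 (H0) depth=16
  ? 33.25.0.0  path d0:H5→d1:-→d2:-→d3:-→d4:-→d5:-→d6:H6→d7:-→d8:-→d9:-→d10:-→d11:-→d12:-→d13:-→d14:-→d15:-→d16:H0  best=H0
  + 156.35.117.80/28 (H3) depth=28
  + 16.249.224.0/20 (H1) depth=20
  ? 156.35.0.0  path d0:H5→d1:-→d2:-→d3:-→d4:-→d5:-→d6:-→d7:-→d8:-→d9:-→d10:-→d11:-→d12:-→d13:-→d14:-→d15:-→d16:H1→d17:-  best=H1
  + 16.248.0.0/14 (H1) depth=14
  ? 107.10.224.95  path d0:H5→d1:-  best=H5
  ? 33.25.0.50  path d0:H5→d1:-→d2:-→d3:-→d4:-→d5:-→d6:H6→d7:-→d8:-→d9:-→d10:-→d11:-→d12:-→d13:-→d14:-→d15:-→d16:H0  best=H0
  ? 139.6.198.152  path d0:H5→d1:-→d2:-→d3:-  best=H5
  ? 16.249.224.14  path d0:H5→d1:-→d2:-→d3:-→d4:-→d5:-→d6:-→d7:-→d8:-→d9:-→d10:-→d11:-→d12:-→d13:-→d14:H1→d15:-→d16:H4→d17:-→d18:-→d19:-→d20:H1  best=H1
  + 16.249.226.64/28 (H0) depth=28
  + 156.35.0.0/16 (H7) depth=16
  ? 156.35.117.82  path d0:H5→d1:-→d2:-→d3:-→d4:-→d5:-→d6:-→d7:-→d8:-→d9:-→d10:-→d11:-→d12:-→d13:-→d14:-→d15:-→d16:H7→d17:-→d18:-→d19:-→d20:-→d21:-→d22:-→d23:-→d24:-→d25:-→d26:-→d27:-→d28:H3  best=H3
  + 0.0.0.0/0 (H4) depth=0
  + 156.34.0.0/15 (H3) depth=15

== LOOKUPS ==
["H1","H1","H1","H1","H1","H7","H7","H1","H1","H7","H6","H0","H1","H5","H0","H5","H1","H3"]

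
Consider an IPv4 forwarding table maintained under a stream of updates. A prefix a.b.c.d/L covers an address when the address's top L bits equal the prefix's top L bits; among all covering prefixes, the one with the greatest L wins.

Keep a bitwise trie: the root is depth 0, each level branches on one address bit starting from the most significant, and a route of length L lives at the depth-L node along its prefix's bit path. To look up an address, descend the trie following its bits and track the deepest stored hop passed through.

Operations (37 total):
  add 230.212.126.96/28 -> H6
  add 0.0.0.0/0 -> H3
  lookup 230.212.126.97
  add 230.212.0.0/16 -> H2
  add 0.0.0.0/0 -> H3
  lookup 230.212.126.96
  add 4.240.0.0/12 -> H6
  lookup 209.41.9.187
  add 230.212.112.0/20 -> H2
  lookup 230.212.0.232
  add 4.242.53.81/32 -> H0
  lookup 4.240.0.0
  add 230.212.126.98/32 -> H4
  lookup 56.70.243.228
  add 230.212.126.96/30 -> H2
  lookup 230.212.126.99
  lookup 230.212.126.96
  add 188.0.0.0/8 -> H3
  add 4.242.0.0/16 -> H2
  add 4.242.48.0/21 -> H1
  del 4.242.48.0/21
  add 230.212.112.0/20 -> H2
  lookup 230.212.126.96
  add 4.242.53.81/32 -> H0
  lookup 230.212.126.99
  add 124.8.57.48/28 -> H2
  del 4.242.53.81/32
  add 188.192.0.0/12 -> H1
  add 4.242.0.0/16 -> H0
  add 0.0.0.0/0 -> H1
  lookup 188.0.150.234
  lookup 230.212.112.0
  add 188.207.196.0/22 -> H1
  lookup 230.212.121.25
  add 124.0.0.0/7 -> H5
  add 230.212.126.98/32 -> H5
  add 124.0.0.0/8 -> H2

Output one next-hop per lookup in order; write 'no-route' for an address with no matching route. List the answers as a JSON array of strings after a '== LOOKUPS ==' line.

Trace:
  + 230.212.126.96/28 (H6) depth=28
  + 0.0.0.0/0 (H3) depth=0
  ? 230.212.126.97  path d0:H3→d1:-→d2:-→d3:-→d4:-→d5:-→d6:-→d7:-→d8:-→d9:-→d10:-→d11:-→d12:-→d13:-→d14:-→d15:-→d16:-→d17:-→d18:-→d19:-→d20:-→d21:-→d22:-→d23:-→d24:-→d25:-→d26:-→d27:-→d28:H6  best=H6
  + 230.212.0.0/16 (H2) depth=16
  + 0.0.0.0/0 (H3) depth=0
  ? 230.212.126.96  path d0:H3→d1:-→d2:-→d3:-→d4:-→d5:-→d6:-→d7:-→d8:-→d9:-→d10:-→d11:-→d12:-→d13:-→d14:-→d15:-→d16:H2→d17:-→d18:-→d19:-→d20:-→d21:-→d22:-→d23:-→d24:-→d25:-→d26:-→d27:-→d28:H6  best=H6
  + 4.240.0.0/12 (H6) depth=12
  ? 209.41.9.187  path d0:H3→d1:-→d2:-  best=H3
  + 230.212.112.0/20 (H2) depth=20
  ? 230.212.0.232  path d0:H3→d1:-→d2:-→d3:-→d4:-→d5:-→d6:-→d7:-→d8:-→d9:-→d10:-→d11:-→d12:-→d13:-→d14:-→d15:-→d16:H2→d17:-  best=H2
  + 4.242.53.81/32 (H0) depth=32
  ? 4.240.0.0  path d0:H3→d1:-→d2:-→d3:-→d4:-→d5:-→d6:-→d7:-→d8:-→d9:-→d10:-→d11:-→d12:H6→d13:-→d14:-  best=H6
  + 230.212.126.98/32 (H4) depth=32
  ? 56.70.243.228  path d0:H3→d1:-→d2:-  best=H3
  + 230.212.126.96/30 (H2) depth=30
  ? 230.212.126.99  path d0:H3→d1:-→d2:-→d3:-→d4:-→d5:-→d6:-→d7:-→d8:-→d9:-→d10:-→d11:-→d12:-→d13:-→d14:-→d15:-→d16:H2→d17:-→d18:-→d19:-→d20:H2→d21:-→d22:-→d23:-→d24:-→d25:-→d26:-→d27:-→d28:H6→d29:-→d30:H2→d31:-  best=H2
  ? 230.212.126.96  path d0:H3→d1:-→d2:-→d3:-→d4:-→d5:-→d6:-→d7:-→d8:-→d9:-→d10:-→d11:-→d12:-→d13:-→d14:-→d15:-→d16:H2→d17:-→d18:-→d19:-→d20:H2→d21:-→d22:-→d23:-→d24:-→d25:-→d26:-→d27:-→d28:H6→d29:-→d30:H2  best=H2
  + 188.0.0.0/8 (H3) depth=8
  + 4.242.0.0/16 (H2) depth=16
  + 4.242.48.0/21 (H1) depth=21
  - 4.242.48.0/21 clear@21
  + 230.212.112.0/20 (H2) depth=20
  ? 230.212.126.96  path d0:H3→d1:-→d2:-→d3:-→d4:-→d5:-→d6:-→d7:-→d8:-→d9:-→d10:-→d11:-→d12:-→d13:-→d14:-→d15:-→d16:H2→d17:-→d18:-→d19:-→d20:H2→d21:-→d22:-→d23:-→d24:-→d25:-→d26:-→d27:-→d28:H6→d29:-→d30:H2  best=H2
  + 4.242.53.81/32 (H0) depth=32
  ? 230.212.126.99  path d0:H3→d1:-→d2:-→d3:-→d4:-→d5:-→d6:-→d7:-→d8:-→d9:-→d10:-→d11:-→d12:-→d13:-→d14:-→d15:-→d16:H2→d17:-→d18:-→d19:-→d20:H2→d21:-→d22:-→d23:-→d24:-→d25:-→d26:-→d27:-→d28:H6→d29:-→d30:H2→d31:-  best=H2
  + 124.8.57.48/28 (H2) depth=28
  - 4.242.53.81/32 clear@32
  + 188.192.0.0/12 (H1) depth=12
  + 4.242.0.0/16 (H0) depth=16
  + 0.0.0.0/0 (H1) depth=0
  ? 188.0.150.234  path d0:H1→d1:-→d2:-→d3:-→d4:-→d5:-→d6:-→d7:-→d8:H3  best=H3
  ? 230.212.112.0  path d0:H1→d1:-→d2:-→d3:-→d4:-→d5:-→d6:-→d7:-→d8:-→d9:-→d10:-→d11:-→d12:-→d13:-→d14:-→d15:-→d16:H2→d17:-→d18:-→d19:-→d20:H2  best=H2
  + 188.207.196.0/22 (H1) depth=22
  ? 230.212.121.25  path d0:H1→d1:-→d2:-→d3:-→d4:-→d5:-→d6:-→d7:-→d8:-→d9:-→d10:-→d11:-→d12:-→d13:-→d14:-→d15:-→d16:H2→d17:-→d18:-→d19:-→d20:H2→d21:-  best=H2
  + 124.0.0.0/7 (H5) depth=7
  + 230.212.126.98/32 (H5) depth=32
  + 124.0.0.0/8 (H2) depth=8

== LOOKUPS ==
["H6","H6","H3","H2","H6","H3","H2","H2","H2","H2","H3","H2","H2"]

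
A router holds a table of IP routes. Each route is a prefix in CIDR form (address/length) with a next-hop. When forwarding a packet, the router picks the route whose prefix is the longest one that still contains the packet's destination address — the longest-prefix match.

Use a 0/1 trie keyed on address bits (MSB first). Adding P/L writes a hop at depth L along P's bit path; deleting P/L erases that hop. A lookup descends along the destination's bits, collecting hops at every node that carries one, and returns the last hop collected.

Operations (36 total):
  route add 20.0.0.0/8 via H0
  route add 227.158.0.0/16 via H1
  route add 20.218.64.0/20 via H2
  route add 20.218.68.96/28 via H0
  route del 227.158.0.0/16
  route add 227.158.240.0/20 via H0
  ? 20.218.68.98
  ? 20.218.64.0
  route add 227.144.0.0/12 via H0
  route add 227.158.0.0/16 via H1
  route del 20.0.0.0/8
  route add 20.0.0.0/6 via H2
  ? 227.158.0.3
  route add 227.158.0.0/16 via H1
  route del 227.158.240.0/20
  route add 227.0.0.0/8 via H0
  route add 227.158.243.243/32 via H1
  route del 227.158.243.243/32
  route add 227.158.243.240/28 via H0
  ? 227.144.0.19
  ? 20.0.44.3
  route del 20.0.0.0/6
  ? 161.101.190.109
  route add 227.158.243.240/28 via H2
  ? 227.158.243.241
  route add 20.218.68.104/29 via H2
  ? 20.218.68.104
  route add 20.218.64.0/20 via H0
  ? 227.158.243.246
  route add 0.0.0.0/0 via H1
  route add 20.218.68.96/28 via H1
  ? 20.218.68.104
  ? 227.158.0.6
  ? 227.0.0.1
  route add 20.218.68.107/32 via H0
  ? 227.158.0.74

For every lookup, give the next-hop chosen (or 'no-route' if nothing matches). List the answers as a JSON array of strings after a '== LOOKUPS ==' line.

Apply in order:
  add 20.0.0.0/8 -> H0 at depth 8
  add 227.158.0.0/16 -> H1 at depth 16
  add 20.218.64.0/20 -> H2 at depth 20
  add 20.218.68.96/28 -> H0 at depth 28
  del 227.158.0.0/16 (clear depth 16)
  add 227.158.240.0/20 -> H0 at depth 20
  ? 20.218.68.98  path d0:-→d1:-→d2:-→d3:-→d4:-→d5:-→d6:-→d7:-→d8:H0→d9:-→d10:-→d11:-→d12:-→d13:-→d14:-→d15:-→d16:-→d17:-→d18:-→d19:-→d20:H2→d21:-→d22:-→d23:-→d24:-→d25:-→d26:-→d27:-→d28:H0  best=H0
  ? 20.218.64.0  path d0:-→d1:-→d2:-→d3:-→d4:-→d5:-→d6:-→d7:-→d8:H0→d9:-→d10:-→d11:-→d12:-→d13:-→d14:-→d15:-→d16:-→d17:-→d18:-→d19:-→d20:H2→d21:-  best=H2
  add 227.144.0.0/12 -> H0 at depth 12
  add 227.158.0.0/16 -> H1 at depth 16
  del 20.0.0.0/8 (clear depth 8)
  add 20.0.0.0/6 -> H2 at depth 6
  ? 227.158.0.3  path d0:-→d1:-→d2:-→d3:-→d4:-→d5:-→d6:-→d7:-→d8:-→d9:-→d10:-→d11:-→d12:H0→d13:-→d14:-→d15:-→d16:H1  best=H1
  add 227.158.0.0/16 -> H1 at depth 16
  del 227.158.240.0/20 (clear depth 20)
  add 227.0.0.0/8 -> H0 at depth 8
  add 227.158.243.243/32 -> H1 at depth 32
  del 227.158.243.243/32 (clear depth 32)
  add 227.158.243.240/28 -> H0 at depth 28
  ? 227.144.0.19  path d0:-→d1:-→d2:-→d3:-→d4:-→d5:-→d6:-→d7:-→d8:H0→d9:-→d10:-→d11:-→d12:H0  best=H0
  ? 20.0.44.3  path d0:-→d1:-→d2:-→d3:-→d4:-→d5:-→d6:H2→d7:-→d8:-  best=H2
  del 20.0.0.0/6 (clear depth 6)
  ? 161.101.190.109  path d0:-→d1:-  best=no-route
  add 227.158.243.240/28 -> H2 at depth 28
  ? 227.158.243.241  path d0:-→d1:-→d2:-→d3:-→d4:-→d5:-→d6:-→d7:-→d8:H0→d9:-→d10:-→d11:-→d12:H0→d13:-→d14:-→d15:-→d16:H1→d17:-→d18:-→d19:-→d20:-→d21:-→d22:-→d23:-→d24:-→d25:-→d26:-→d27:-→d28:H2→d29:-→d30:-  best=H2
  add 20.218.68.104/29 -> H2 at depth 29
  ? 20.218.68.104  path d0:-→d1:-→d2:-→d3:-→d4:-→d5:-→d6:-→d7:-→d8:-→d9:-→d10:-→d11:-→d12:-→d13:-→d14:-→d15:-→d16:-→d17:-→d18:-→d19:-→d20:H2→d21:-→d22:-→d23:-→d24:-→d25:-→d26:-→d27:-→d28:H0→d29:H2  best=H2
  add 20.218.64.0/20 -> H0 at depth 20
  ? 227.158.243.246  path d0:-→d1:-→d2:-→d3:-→d4:-→d5:-→d6:-→d7:-→d8:H0→d9:-→d10:-→d11:-→d12:H0→d13:-→d14:-→d15:-→d16:H1→d17:-→d18:-→d19:-→d20:-→d21:-→d22:-→d23:-→d24:-→d25:-→d26:-→d27:-→d28:H2→d29:-  best=H2
  add 0.0.0.0/0 -> H1 at depth 0
  add 20.218.68.96/28 -> H1 at depth 28
  ? 20.218.68.104  path d0:H1→d1:-→d2:-→d3:-→d4:-→d5:-→d6:-→d7:-→d8:-→d9:-→d10:-→d11:-→d12:-→d13:-→d14:-→d15:-→d16:-→d17:-→d18:-→d19:-→d20:H0→d21:-→d22:-→d23:-→d24:-→d25:-→d26:-→d27:-→d28:H1→d29:H2  best=H2
  ? 227.158.0.6  path d0:H1→d1:-→d2:-→d3:-→d4:-→d5:-→d6:-→d7:-→d8:H0→d9:-→d10:-→d11:-→d12:H0→d13:-→d14:-→d15:-→d16:H1  best=H1
  ? 227.0.0.1  path d0:H1→d1:-→d2:-→d3:-→d4:-→d5:-→d6:-→d7:-→d8:H0  best=H0
  add 20.218.68.107/32 -> H0 at depth 32
  ? 227.158.0.74  path d0:H1→d1:-→d2:-→d3:-→d4:-→d5:-→d6:-→d7:-→d8:H0→d9:-→d10:-→d11:-→d12:H0→d13:-→d14:-→d15:-→d16:H1  best=H1

== LOOKUPS ==
["H0","H2","H1","H0","H2","no-route","H2","H2","H2","H2","H1","H0","H1"]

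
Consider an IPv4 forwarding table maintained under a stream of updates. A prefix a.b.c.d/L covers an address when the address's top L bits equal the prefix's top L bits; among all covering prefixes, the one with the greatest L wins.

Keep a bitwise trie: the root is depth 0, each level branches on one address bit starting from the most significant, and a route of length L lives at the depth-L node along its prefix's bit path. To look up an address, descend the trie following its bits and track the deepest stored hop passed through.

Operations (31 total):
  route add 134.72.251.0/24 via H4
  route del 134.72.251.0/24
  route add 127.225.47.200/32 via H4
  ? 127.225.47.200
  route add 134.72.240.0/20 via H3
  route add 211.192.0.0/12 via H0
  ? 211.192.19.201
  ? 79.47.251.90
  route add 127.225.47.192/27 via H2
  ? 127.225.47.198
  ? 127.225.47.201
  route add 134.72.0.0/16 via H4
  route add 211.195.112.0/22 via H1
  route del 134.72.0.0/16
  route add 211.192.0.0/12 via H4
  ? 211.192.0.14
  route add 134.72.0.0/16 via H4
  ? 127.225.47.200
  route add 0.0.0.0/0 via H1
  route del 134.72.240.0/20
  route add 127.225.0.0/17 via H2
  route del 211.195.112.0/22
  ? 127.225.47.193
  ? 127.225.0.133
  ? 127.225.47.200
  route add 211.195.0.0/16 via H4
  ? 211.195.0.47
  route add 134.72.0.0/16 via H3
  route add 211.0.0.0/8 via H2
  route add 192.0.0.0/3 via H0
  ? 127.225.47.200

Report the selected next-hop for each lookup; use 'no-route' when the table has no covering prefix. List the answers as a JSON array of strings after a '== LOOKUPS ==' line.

Trace:
  add 134.72.251.0/24 -> H4 at depth 24
  - 134.72.251.0/24 clear@24
  add 127.225.47.200/32 -> H4 at depth 32
  ? 127.225.47.200  path d0:-→d1:-→d2:-→d3:-→d4:-→d5:-→d6:-→d7:-→d8:-→d9:-→d10:-→d11:-→d12:-→d13:-→d14:-→d15:-→d16:-→d17:-→d18:-→d19:-→d20:-→d21:-→d22:-→d23:-→d24:-→d25:-→d26:-→d27:-→d28:-→d29:-→d30:-→d31:-→d32:H4  best=H4
  add 134.72.240.0/20 -> H3 at depth 20
  add 211.192.0.0/12 -> H0 at depth 12
  ? 211.192.19.201  path d0:-→d1:-→d2:-→d3:-→d4:-→d5:-→d6:-→d7:-→d8:-→d9:-→d10:-→d11:-→d12:H0  best=H0
  ? 79.47.251.90  path d0:-→d1:-→d2:-  best=no-route
  add 127.225.47.192/27 -> H2 at depth 27
  ? 127.225.47.198  path d0:-→d1:-→d2:-→d3:-→d4:-→d5:-→d6:-→d7:-→d8:-→d9:-→d10:-→d11:-→d12:-→d13:-→d14:-→d15:-→d16:-→d17:-→d18:-→d19:-→d20:-→d21:-→d22:-→d23:-→d24:-→d25:-→d26:-→d27:H2→d28:-  best=H2
  ? 127.225.47.201  path d0:-→d1:-→d2:-→d3:-→d4:-→d5:-→d6:-→d7:-→d8:-→d9:-→d10:-→d11:-→d12:-→d13:-→d14:-→d15:-→d16:-→d17:-→d18:-→d19:-→d20:-→d21:-→d22:-→d23:-→d24:-→d25:-→d26:-→d27:H2→d28:-→d29:-→d30:-→d31:-  best=H2
  add 134.72.0.0/16 -> H4 at depth 16
  add 211.195.112.0/22 -> H1 at depth 22
  - 134.72.0.0/16 clear@16
  add 211.192.0.0/12 -> H4 at depth 12
  ? 211.192.0.14  path d0:-→d1:-→d2:-→d3:-→d4:-→d5:-→d6:-→d7:-→d8:-→d9:-→d10:-→d11:-→d12:H4→d13:-→d14:-  best=H4
  add 134.72.0.0/16 -> H4 at depth 16
  ? 127.225.47.200  path d0:-→d1:-→d2:-→d3:-→d4:-→d5:-→d6:-→d7:-→d8:-→d9:-→d10:-→d11:-→d12:-→d13:-→d14:-→d15:-→d16:-→d17:-→d18:-→d19:-→d20:-→d21:-→d22:-→d23:-→d24:-→d25:-→d26:-→d27:H2→d28:-→d29:-→d30:-→d31:-→d32:H4  best=H4
  add 0.0.0.0/0 -> H1 at depth 0
  - 134.72.240.0/20 clear@20
  add 127.225.0.0/17 -> H2 at depth 17
  - 211.195.112.0/22 clear@22
  ? 127.225.47.193  path d0:H1→d1:-→d2:-→d3:-→d4:-→d5:-→d6:-→d7:-→d8:-→d9:-→d10:-→d11:-→d12:-→d13:-→d14:-→d15:-→d16:-→d17:H2→d18:-→d19:-→d20:-→d21:-→d22:-→d23:-→d24:-→d25:-→d26:-→d27:H2→d28:-  best=H2
  ? 127.225.0.133  path d0:H1→d1:-→d2:-→d3:-→d4:-→d5:-→d6:-→d7:-→d8:-→d9:-→d10:-→d11:-→d12:-→d13:-→d14:-→d15:-→d16:-→d17:H2→d18:-  best=H2
  ? 127.225.47.200  path d0:H1→d1:-→d2:-→d3:-→d4:-→d5:-→d6:-→d7:-→d8:-→d9:-→d10:-→d11:-→d12:-→d13:-→d14:-→d15:-→d16:-→d17:H2→d18:-→d19:-→d20:-→d21:-→d22:-→d23:-→d24:-→d25:-→d26:-→d27:H2→d28:-→d29:-→d30:-→d31:-→d32:H4  best=H4
  add 211.195.0.0/16 -> H4 at depth 16
  ? 211.195.0.47  path d0:H1→d1:-→d2:-→d3:-→d4:-→d5:-→d6:-→d7:-→d8:-→d9:-→d10:-→d11:-→d12:H4→d13:-→d14:-→d15:-→d16:H4→d17:-  best=H4
  add 134.72.0.0/16 -> H3 at depth 16
  add 211.0.0.0/8 -> H2 at depth 8
  add 192.0.0.0/3 -> H0 at depth 3
  ? 127.225.47.200  path d0:H1→d1:-→d2:-→d3:-→d4:-→d5:-→d6:-→d7:-→d8:-→d9:-→d10:-→d11:-→d12:-→d13:-→d14:-→d15:-→d16:-→d17:H2→d18:-→d19:-→d20:-→d21:-→d22:-→d23:-→d24:-→d25:-→d26:-→d27:H2→d28:-→d29:-→d30:-→d31:-→d32:H4  best=H4

== LOOKUPS ==
["H4","H0","no-route","H2","H2","H4","H4","H2","H2","H4","H4","H4"]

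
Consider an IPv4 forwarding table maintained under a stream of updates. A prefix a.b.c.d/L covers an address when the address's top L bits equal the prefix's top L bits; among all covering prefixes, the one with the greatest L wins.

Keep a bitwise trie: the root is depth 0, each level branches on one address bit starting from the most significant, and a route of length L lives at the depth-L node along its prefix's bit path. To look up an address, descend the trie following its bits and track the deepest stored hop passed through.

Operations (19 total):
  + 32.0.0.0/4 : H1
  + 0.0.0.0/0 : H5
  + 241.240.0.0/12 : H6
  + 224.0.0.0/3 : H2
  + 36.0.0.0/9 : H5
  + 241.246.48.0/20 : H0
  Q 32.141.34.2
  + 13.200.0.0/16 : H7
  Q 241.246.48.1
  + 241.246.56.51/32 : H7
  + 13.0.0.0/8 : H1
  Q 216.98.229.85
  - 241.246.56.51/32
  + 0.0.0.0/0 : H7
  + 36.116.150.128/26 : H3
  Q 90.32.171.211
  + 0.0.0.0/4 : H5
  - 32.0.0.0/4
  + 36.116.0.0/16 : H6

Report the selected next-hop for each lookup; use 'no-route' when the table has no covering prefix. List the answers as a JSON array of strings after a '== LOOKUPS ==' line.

Process each operation:
  + 32.0.0.0/4 (H1) depth=4
  + 0.0.0.0/0 (H5) depth=0
  + 241.240.0.0/12 (H6) depth=12
  + 224.0.0.0/3 (H2) depth=3
  + 36.0.0.0/9 (H5) depth=9
  + 241.246.48.0/20 (H0) depth=20
  lookup 32.141.34.2: bits 00100 walk d0:H5→d1:-→d2:-→d3:-→d4:H1→d5:- -> H1
  + 13.200.0.0/16 (H7) depth=16
  lookup 241.246.48.1: bits 11110001111101100011 walk d0:H5→d1:-→d2:-→d3:H2→d4:-→d5:-→d6:-→d7:-→d8:-→d9:-→d10:-→d11:-→d12:H6→d13:-→d14:-→d15:-→d16:-→d17:-→d18:-→d19:-→d20:H0 -> H0
  + 241.246.56.51/32 (H7) depth=32
  + 13.0.0.0/8 (H1) depth=8
  lookup 216.98.229.85: bits 11 walk d0:H5→d1:-→d2:- -> H5
  - 241.246.56.51/32 clear@32
  + 0.0.0.0/0 (H7) depth=0
  + 36.116.150.128/26 (H3) depth=26
  lookup 90.32.171.211: bits 0 walk d0:H7→d1:- -> H7
  + 0.0.0.0/4 (H5) depth=4
  - 32.0.0.0/4 clear@4
  + 36.116.0.0/16 (H6) depth=16

== LOOKUPS ==
["H1","H0","H5","H7"]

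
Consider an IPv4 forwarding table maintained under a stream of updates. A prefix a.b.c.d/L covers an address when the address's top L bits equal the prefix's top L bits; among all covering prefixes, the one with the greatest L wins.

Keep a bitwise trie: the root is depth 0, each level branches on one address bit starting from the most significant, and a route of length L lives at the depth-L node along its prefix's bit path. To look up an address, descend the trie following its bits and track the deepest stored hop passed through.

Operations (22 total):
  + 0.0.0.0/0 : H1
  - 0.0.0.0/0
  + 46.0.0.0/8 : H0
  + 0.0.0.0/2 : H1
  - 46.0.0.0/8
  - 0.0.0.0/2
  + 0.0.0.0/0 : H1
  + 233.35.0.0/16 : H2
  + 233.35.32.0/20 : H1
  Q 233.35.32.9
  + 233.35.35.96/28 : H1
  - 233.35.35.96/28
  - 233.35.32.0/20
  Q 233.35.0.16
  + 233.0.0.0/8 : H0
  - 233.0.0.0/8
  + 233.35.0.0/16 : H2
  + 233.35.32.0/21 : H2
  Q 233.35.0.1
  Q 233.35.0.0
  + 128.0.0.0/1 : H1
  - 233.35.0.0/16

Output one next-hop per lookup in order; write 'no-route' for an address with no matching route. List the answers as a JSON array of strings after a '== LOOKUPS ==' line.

Process each operation:
  add 0.0.0.0/0 -> H1 at depth 0
  del 0.0.0.0/0 (clear depth 0)
  add 46.0.0.0/8 -> H0 at depth 8
  add 0.0.0.0/2 -> H1 at depth 2
  del 46.0.0.0/8 (clear depth 8)
  del 0.0.0.0/2 (clear depth 2)
  add 0.0.0.0/0 -> H1 at depth 0
  add 233.35.0.0/16 -> H2 at depth 16
  add 233.35.32.0/20 -> H1 at depth 20
  lookup 233.35.32.9: bits 11101001001000110010 walk d0:H1→d1:-→d2:-→d3:-→d4:-→d5:-→d6:-→d7:-→d8:-→d9:-→d10:-→d11:-→d12:-→d13:-→d14:-→d15:-→d16:H2→d17:-→d18:-→d19:-→d20:H1 -> H1
  add 233.35.35.96/28 -> H1 at depth 28
  del 233.35.35.96/28 (clear depth 28)
  del 233.35.32.0/20 (clear depth 20)
  lookup 233.35.0.16: bits 111010010010001100 walk d0:H1→d1:-→d2:-→d3:-→d4:-→d5:-→d6:-→d7:-→d8:-→d9:-→d10:-→d11:-→d12:-→d13:-→d14:-→d15:-→d16:H2→d17:-→d18:- -> H2
  add 233.0.0.0/8 -> H0 at depth 8
  del 233.0.0.0/8 (clear depth 8)
  add 233.35.0.0/16 -> H2 at depth 16
  add 233.35.32.0/21 -> H2 at depth 21
  lookup 233.35.0.1: bits 111010010010001100 walk d0:H1→d1:-→d2:-→d3:-→d4:-→d5:-→d6:-→d7:-→d8:-→d9:-→d10:-→d11:-→d12:-→d13:-→d14:-→d15:-→d16:H2→d17:-→d18:- -> H2
  lookup 233.35.0.0: bits 111010010010001100 walk d0:H1→d1:-→d2:-→d3:-→d4:-→d5:-→d6:-→d7:-→d8:-→d9:-→d10:-→d11:-→d12:-→d13:-→d14:-→d15:-→d16:H2→d17:-→d18:- -> H2
  add 128.0.0.0/1 -> H1 at depth 1
  del 233.35.0.0/16 (clear depth 16)

== LOOKUPS ==
["H1","H2","H2","H2"]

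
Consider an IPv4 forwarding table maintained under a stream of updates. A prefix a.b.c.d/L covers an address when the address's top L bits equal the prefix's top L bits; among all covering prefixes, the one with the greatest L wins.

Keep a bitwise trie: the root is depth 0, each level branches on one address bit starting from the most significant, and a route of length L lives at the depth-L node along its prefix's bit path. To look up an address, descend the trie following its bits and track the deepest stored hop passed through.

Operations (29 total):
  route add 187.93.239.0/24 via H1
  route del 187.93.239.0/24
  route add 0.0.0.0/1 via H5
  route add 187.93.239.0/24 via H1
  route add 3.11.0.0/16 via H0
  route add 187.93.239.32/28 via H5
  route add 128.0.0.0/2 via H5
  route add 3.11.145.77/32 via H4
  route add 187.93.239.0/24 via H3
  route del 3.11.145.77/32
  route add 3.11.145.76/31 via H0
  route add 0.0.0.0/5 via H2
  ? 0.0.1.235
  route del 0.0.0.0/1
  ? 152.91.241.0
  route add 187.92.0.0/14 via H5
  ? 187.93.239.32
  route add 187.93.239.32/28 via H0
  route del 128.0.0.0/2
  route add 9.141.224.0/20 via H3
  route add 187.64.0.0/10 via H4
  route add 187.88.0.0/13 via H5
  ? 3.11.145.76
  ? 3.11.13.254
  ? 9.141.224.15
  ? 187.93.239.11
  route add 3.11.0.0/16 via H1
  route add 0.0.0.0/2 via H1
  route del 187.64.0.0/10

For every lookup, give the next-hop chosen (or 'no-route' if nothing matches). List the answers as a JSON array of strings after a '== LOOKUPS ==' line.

Trace:
  + 187.93.239.0/24 (H1) depth=24
  del 187.93.239.0/24 (clear depth 24)
  + 0.0.0.0/1 (H5) depth=1
  + 187.93.239.0/24 (H1) depth=24
  + 3.11.0.0/16 (H0) depth=16
  + 187.93.239.32/28 (H5) depth=28
  + 128.0.0.0/2 (H5) depth=2
  + 3.11.145.77/32 (H4) depth=32
  + 187.93.239.0/24 (H3) depth=24
  del 3.11.145.77/32 (clear depth 32)
  + 3.11.145.76/31 (H0) depth=31
  + 0.0.0.0/5 (H2) depth=5
  Q 0.0.1.235: descend 000000 ; hops seen [H5,H2] ; pick H2
  del 0.0.0.0/1 (clear depth 1)
  Q 152.91.241.0: descend 10 ; hops seen [H5] ; pick H5
  + 187.92.0.0/14 (H5) depth=14
  Q 187.93.239.32: descend 1011101101011101111011110010 ; hops seen [H5,H5,H3,H5] ; pick H5
  + 187.93.239.32/28 (H0) depth=28
  del 128.0.0.0/2 (clear depth 2)
  + 9.141.224.0/20 (H3) depth=20
  + 187.64.0.0/10 (H4) depth=10
  + 187.88.0.0/13 (H5) depth=13
  Q 3.11.145.76: descend 0000001100001011100100010100110 ; hops seen [H2,H0,H0] ; pick H0
  Q 3.11.13.254: descend 0000001100001011 ; hops seen [H2,H0] ; pick H0
  Q 9.141.224.15: descend 00001001100011011110 ; hops seen [H3] ; pick H3
  Q 187.93.239.11: descend 10111011010111011110111100 ; hops seen [H4,H5,H5,H3] ; pick H3
  + 3.11.0.0/16 (H1) depth=16
  + 0.0.0.0/2 (H1) depth=2
  del 187.64.0.0/10 (clear depth 10)

== LOOKUPS ==
["H2","H5","H5","H0","H0","H3","H3"]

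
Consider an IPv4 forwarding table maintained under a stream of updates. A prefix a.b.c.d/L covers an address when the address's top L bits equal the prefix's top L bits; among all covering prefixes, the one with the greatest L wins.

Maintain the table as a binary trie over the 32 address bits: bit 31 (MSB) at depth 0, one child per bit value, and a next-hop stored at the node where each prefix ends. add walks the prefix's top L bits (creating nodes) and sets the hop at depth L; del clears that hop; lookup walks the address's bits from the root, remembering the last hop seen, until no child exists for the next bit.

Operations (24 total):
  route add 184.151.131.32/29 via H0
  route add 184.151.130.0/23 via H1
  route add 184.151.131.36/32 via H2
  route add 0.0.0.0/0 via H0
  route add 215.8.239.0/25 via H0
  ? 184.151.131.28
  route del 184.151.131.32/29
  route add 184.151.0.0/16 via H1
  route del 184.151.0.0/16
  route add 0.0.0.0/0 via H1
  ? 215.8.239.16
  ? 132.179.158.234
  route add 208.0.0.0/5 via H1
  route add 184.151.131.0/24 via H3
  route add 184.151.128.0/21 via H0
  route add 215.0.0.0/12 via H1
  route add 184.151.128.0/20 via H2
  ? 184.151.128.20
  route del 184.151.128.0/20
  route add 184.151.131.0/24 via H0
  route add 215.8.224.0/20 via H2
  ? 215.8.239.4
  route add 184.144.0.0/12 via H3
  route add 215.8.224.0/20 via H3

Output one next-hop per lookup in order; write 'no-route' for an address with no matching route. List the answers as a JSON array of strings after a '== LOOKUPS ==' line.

Process each operation:
  add 184.151.131.32/29 -> H0 at depth 29
  add 184.151.130.0/23 -> H1 at depth 23
  add 184.151.131.36/32 -> H2 at depth 32
  add 0.0.0.0/0 -> H0 at depth 0
  add 215.8.239.0/25 -> H0 at depth 25
  Q 184.151.131.28: descend 10111000100101111000001100 ; hops seen [H0,H1] ; pick H1
  del 184.151.131.32/29 (clear depth 29)
  add 184.151.0.0/16 -> H1 at depth 16
  del 184.151.0.0/16 (clear depth 16)
  add 0.0.0.0/0 -> H1 at depth 0
  Q 215.8.239.16: descend 1101011100001000111011110 ; hops seen [H1,H0] ; pick H0
  Q 132.179.158.234: descend 10 ; hops seen [H1] ; pick H1
  add 208.0.0.0/5 -> H1 at depth 5
  add 184.151.131.0/24 -> H3 at depth 24
  add 184.151.128.0/21 -> H0 at depth 21
  add 215.0.0.0/12 -> H1 at depth 12
  add 184.151.128.0/20 -> H2 at depth 20
  Q 184.151.128.20: descend 1011100010010111100000 ; hops seen [H1,H2,H0] ; pick H0
  del 184.151.128.0/20 (clear depth 20)
  add 184.151.131.0/24 -> H0 at depth 24
  add 215.8.224.0/20 -> H2 at depth 20
  Q 215.8.239.4: descend 1101011100001000111011110 ; hops seen [H1,H1,H1,H2,H0] ; pick H0
  add 184.144.0.0/12 -> H3 at depth 12
  add 215.8.224.0/20 -> H3 at depth 20

== LOOKUPS ==
["H1","H0","H1","H0","H0"]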